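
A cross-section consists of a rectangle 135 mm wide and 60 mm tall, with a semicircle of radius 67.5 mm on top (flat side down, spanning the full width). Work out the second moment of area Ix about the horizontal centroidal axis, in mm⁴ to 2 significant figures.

Ix ≈ 1.8 × 10⁷ mm⁴

Break the section into simple shapes (no overlaps), measuring from the bottom-left corner of the bounding box.
Rectangular body: 135 × 60, A = 8 100 mm², y = 30 mm, Ī = 2 430 000 mm⁴.
Semicircular cap: semicircle r = 67.5, A = 7 157 mm², y = 88.65 mm, Ī = 2 278 490 mm⁴.
Centroid: ȳ = ΣA·y / ΣA = 57.51 mm.
Transfer each piece to the horizontal centroidal axis using Ī + A·d² with d = y − 57.51:
  rectangular body: d = -27.51 mm → contributes +8 560 695 mm⁴
  semicircular cap: d = 31.14 mm → contributes +9 217 018 mm⁴
Total I = 17 777 713 mm⁴.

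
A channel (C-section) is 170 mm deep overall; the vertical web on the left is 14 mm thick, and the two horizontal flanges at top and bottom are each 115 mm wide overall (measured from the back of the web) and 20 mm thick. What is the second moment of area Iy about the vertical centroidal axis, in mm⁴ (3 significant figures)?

Decompose the section into non-overlapping parts with the origin at the bottom-left of its bounding rectangle.
Web: 14 × 170, A = 2 380 mm², x = 7 mm, Ī = 38 873 mm⁴.
Top flange (beyond web): 101 × 20, A = 2 020 mm², x = 64.5 mm, Ī = 1 717 168 mm⁴.
Bottom flange (beyond web): 101 × 20, A = 2 020 mm², x = 64.5 mm, Ī = 1 717 168 mm⁴.
Centroid: x̄ = ΣA·x / ΣA = 43.184 mm.
Transfer each piece to the vertical centroidal axis using Ī + A·d² with d = x − 43.184:
  web: d = -36.184 mm → contributes +3 154 930 mm⁴
  top flange (beyond web): d = 21.316 mm → contributes +2 635 017 mm⁴
  bottom flange (beyond web): d = 21.316 mm → contributes +2 635 017 mm⁴
Total I = 8 424 963 mm⁴.

Iy ≈ 8.42 × 10⁶ mm⁴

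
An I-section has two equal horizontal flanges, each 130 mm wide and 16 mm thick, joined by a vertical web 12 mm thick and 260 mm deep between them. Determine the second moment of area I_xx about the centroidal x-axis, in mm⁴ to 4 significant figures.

Decompose the section into non-overlapping parts with the origin at the bottom-left of its bounding rectangle.
Bottom flange: 130 × 16, A = 2 080 mm², y = 8 mm, Ī = 44373.3 mm⁴.
Web: 12 × 260, A = 3 120 mm², y = 146 mm, Ī = 17 576 000 mm⁴.
Top flange: 130 × 16, A = 2 080 mm², y = 284 mm, Ī = 44373.3 mm⁴.
By symmetry the centroid is at mid-height, ȳ = 146 mm.
Transfer each piece to the centroidal x-axis using Ī + A·d² with d = y − 146:
  bottom flange: d = -138 mm → contributes +39 655 893 mm⁴
  web: d = 0 mm → contributes +17 576 000 mm⁴
  top flange: d = 138 mm → contributes +39 655 893 mm⁴
Total I = 96 887 787 mm⁴.

I_xx ≈ 9.689 × 10⁷ mm⁴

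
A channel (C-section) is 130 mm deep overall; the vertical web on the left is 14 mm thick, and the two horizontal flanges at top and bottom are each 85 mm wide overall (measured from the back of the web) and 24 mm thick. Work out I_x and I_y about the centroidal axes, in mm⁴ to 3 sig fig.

I_x ≈ 1.23 × 10⁷ mm⁴, I_y ≈ 3.60 × 10⁶ mm⁴

Split into non-overlapping primitives; take the origin at the lower-left of the bounding box.
Web: 14 × 130, A = 1 820 mm², y = 65 mm, Ī = 2 563 167 mm⁴.
Top flange (beyond web): 71 × 24, A = 1 704 mm², y = 118 mm, Ī = 81 792 mm⁴.
Bottom flange (beyond web): 71 × 24, A = 1 704 mm², y = 12 mm, Ī = 81 792 mm⁴.
By symmetry the centroid is at mid-height, ȳ = 65 mm.
Transfer each piece to the centroidal x-axis using Ī + A·d² with d = y − 65:
  web: d = 0 mm → contributes +2 563 167 mm⁴
  top flange (beyond web): d = 53 mm → contributes +4 868 328 mm⁴
  bottom flange (beyond web): d = -53 mm → contributes +4 868 328 mm⁴
Total I = 12 299 823 mm⁴.
For the y-axis: x̄ = 34.705 mm.
Repeating about the centroidal y-axis gives I_y = 3 604 327 mm⁴.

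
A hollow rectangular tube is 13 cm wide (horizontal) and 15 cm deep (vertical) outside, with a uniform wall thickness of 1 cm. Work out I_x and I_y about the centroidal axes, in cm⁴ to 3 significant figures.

I_x ≈ 1640 cm⁴, I_y ≈ 1300 cm⁴

Break the section into simple shapes (no overlaps), measuring from the bottom-left corner of the bounding box.
Outer rectangle: 13 × 15, A = 195 cm², y = 7.5 cm, Ī = 3656.3 cm⁴.
Inner void (subtracted): 11 × 13, A = 143 cm², y = 7.5 cm, Ī = 2013.9 cm⁴.
By symmetry the centroid is at mid-height, ȳ = 7.5 cm.
All pieces are centred on the centroidal x-axis, so I = ΣĪ (holes subtracted) = 1642.3 cm⁴.
Repeating about the centroidal y-axis gives I_y = 1304.3 cm⁴.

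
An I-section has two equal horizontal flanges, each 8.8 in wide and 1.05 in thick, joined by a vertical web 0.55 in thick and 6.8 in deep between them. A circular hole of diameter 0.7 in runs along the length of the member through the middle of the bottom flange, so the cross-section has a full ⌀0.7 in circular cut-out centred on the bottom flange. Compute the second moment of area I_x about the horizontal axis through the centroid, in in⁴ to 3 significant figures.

I_x ≈ 295 in⁴

Split into non-overlapping primitives; take the origin at the lower-left of the bounding box.
Bottom flange: 8.8 × 1.05, A = 9.24 in², y = 0.525 in, Ī = 0.84893 in⁴.
Web: 0.55 × 6.8, A = 3.74 in², y = 4.45 in, Ī = 14.411 in⁴.
Top flange: 8.8 × 1.05, A = 9.24 in², y = 8.375 in, Ī = 0.84893 in⁴.
Hole (subtracted): ⌀0.7, A = 0.38485 in², y = 0.525 in, Ī = 0.011786 in⁴.
Centroid: ȳ = ΣA·y / ΣA = 4.5192 in.
Transfer each piece to the horizontal axis through the centroid using Ī + A·d² with d = y − 4.5192:
  bottom flange: d = -3.9942 in → contributes +148.26 in⁴
  web: d = -0.069178 in → contributes +14.429 in⁴
  top flange: d = 3.8558 in → contributes +138.22 in⁴
  hole: d = -3.9942 in → contributes −6.1514 in⁴
Total I = 294.76 in⁴.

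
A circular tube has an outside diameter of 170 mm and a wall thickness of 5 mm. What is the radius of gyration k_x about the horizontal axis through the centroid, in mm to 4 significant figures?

Treat the section as a set of non-overlapping primitives; coordinates are from the bounding-box lower-left.
Outer circle: ⌀170, A = 22 698 mm², y = 85 mm, Ī = 40 998 275 mm⁴.
Bore (subtracted): ⌀160, A = 20106.2 mm², y = 85 mm, Ī = 32 169 909 mm⁴.
By symmetry the centroid is at mid-height, ȳ = 85 mm.
All pieces are centred on the horizontal axis through the centroid, so I = ΣĪ (holes subtracted) = 8 828 366 mm⁴.
Radius of gyration: k = √(I/A) = √(8 828 366 / 2591.81) = 58.3631 mm.

k_x ≈ 58.36 mm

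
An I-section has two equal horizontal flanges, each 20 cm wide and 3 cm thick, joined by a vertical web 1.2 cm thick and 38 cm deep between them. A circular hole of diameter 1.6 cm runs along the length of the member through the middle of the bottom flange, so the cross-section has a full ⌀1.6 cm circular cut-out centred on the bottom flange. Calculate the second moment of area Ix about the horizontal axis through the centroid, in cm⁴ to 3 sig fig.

Decompose the section into non-overlapping parts with the origin at the bottom-left of its bounding rectangle.
Bottom flange: 20 × 3, A = 60 cm², y = 1.5 cm, Ī = 45 cm⁴.
Web: 1.2 × 38, A = 45.6 cm², y = 22 cm, Ī = 5487.2 cm⁴.
Top flange: 20 × 3, A = 60 cm², y = 42.5 cm, Ī = 45 cm⁴.
Hole (subtracted): ⌀1.6, A = 2.0106 cm², y = 1.5 cm, Ī = 0.3217 cm⁴.
Centroid: ȳ = ΣA·y / ΣA = 22.252 cm.
Transfer each piece to the horizontal axis through the centroid using Ī + A·d² with d = y − 22.252:
  bottom flange: d = -20.752 cm → contributes +25 884 cm⁴
  web: d = -0.25196 cm → contributes +5490.1 cm⁴
  top flange: d = 20.248 cm → contributes +24 644 cm⁴
  hole: d = -20.752 cm → contributes −866.18 cm⁴
Total I = 55 152 cm⁴.

Ix ≈ 5.52 × 10⁴ cm⁴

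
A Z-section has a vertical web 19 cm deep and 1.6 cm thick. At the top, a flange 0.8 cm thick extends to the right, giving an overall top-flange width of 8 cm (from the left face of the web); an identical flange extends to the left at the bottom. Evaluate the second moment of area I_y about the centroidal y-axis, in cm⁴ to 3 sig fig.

I_y ≈ 205 cm⁴

Decompose the section into non-overlapping parts with the origin at the bottom-left of its bounding rectangle.
Web: 1.6 × 19, A = 30.4 cm², x = 7.2 cm, Ī = 6.4853 cm⁴.
Top flange (beyond web): 6.4 × 0.8, A = 5.12 cm², x = 11.2 cm, Ī = 17.476 cm⁴.
Bottom flange (beyond web): 6.4 × 0.8, A = 5.12 cm², x = 3.2 cm, Ī = 17.476 cm⁴.
Centroid: x̄ = ΣA·x / ΣA = 7.2 cm.
Transfer each piece to the centroidal y-axis using Ī + A·d² with d = x − 7.2:
  web: d = 0 cm → contributes +6.4853 cm⁴
  top flange (beyond web): d = 4 cm → contributes +99.396 cm⁴
  bottom flange (beyond web): d = -4 cm → contributes +99.396 cm⁴
Total I = 205.28 cm⁴.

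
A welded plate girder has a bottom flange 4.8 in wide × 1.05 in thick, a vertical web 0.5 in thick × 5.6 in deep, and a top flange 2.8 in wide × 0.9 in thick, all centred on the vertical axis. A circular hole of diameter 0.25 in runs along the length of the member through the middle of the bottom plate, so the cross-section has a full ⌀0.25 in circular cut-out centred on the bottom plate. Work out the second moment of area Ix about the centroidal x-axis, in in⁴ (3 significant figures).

Ix ≈ 82.9 in⁴

Treat the section as a set of non-overlapping primitives; coordinates are from the bounding-box lower-left.
Bottom plate: 4.8 × 1.05, A = 5.04 in², y = 0.525 in, Ī = 0.46305 in⁴.
Web plate: 0.5 × 5.6, A = 2.8 in², y = 3.85 in, Ī = 7.3173 in⁴.
Top plate: 2.8 × 0.9, A = 2.52 in², y = 7.1 in, Ī = 0.1701 in⁴.
Hole (subtracted): ⌀0.25, A = 0.049087 in², y = 0.525 in, Ī = 0.00019175 in⁴.
Centroid: ȳ = ΣA·y / ΣA = 3.0349 in.
Transfer each piece to the centroidal x-axis using Ī + A·d² with d = y − 3.0349:
  bottom plate: d = -2.5099 in → contributes +32.212 in⁴
  web plate: d = 0.81513 in → contributes +9.1778 in⁴
  top plate: d = 4.0651 in → contributes +41.814 in⁴
  hole: d = -2.5099 in → contributes −0.30941 in⁴
Total I = 82.894 in⁴.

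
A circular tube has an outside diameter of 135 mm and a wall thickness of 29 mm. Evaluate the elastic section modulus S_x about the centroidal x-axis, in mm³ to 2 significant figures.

S_x ≈ 2.2 × 10⁵ mm³

Split into non-overlapping primitives; take the origin at the lower-left of the bounding box.
Outer circle: ⌀135, A = 14 314 mm², y = 67.5 mm, Ī = 16 304 406 mm⁴.
Bore (subtracted): ⌀77, A = 4 657 mm², y = 67.5 mm, Ī = 1 725 571 mm⁴.
By symmetry the centroid is at mid-height, ȳ = 67.5 mm.
All pieces are centred on the centroidal x-axis, so I = ΣĪ (holes subtracted) = 14 578 835 mm⁴.
Extreme fibre distance c = 67.5 mm; S = I/c = 215 983 mm³.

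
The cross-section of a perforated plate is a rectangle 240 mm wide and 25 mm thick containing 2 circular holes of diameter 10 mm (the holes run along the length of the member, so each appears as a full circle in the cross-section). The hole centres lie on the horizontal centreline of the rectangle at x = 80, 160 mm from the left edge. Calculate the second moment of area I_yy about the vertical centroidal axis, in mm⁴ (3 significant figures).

I_yy ≈ 2.85 × 10⁷ mm⁴

Decompose the section into non-overlapping parts with the origin at the bottom-left of its bounding rectangle.
Plate: 240 × 25, A = 6 000 mm², x = 120 mm, Ī = 28 800 000 mm⁴.
Hole 1 (subtracted): ⌀10, A = 78.54 mm², x = 80 mm, Ī = 490.87 mm⁴.
Hole 2 (subtracted): ⌀10, A = 78.54 mm², x = 160 mm, Ī = 490.87 mm⁴.
By symmetry the centroid is at mid-width, x̄ = 120 mm.
Transfer each piece to the vertical centroidal axis using Ī + A·d² with d = x − 120:
  plate: d = 0 mm → contributes +28 800 000 mm⁴
  hole 1: d = -40 mm → contributes −126 155 mm⁴
  hole 2: d = 40 mm → contributes −126 155 mm⁴
Total I = 28 547 691 mm⁴.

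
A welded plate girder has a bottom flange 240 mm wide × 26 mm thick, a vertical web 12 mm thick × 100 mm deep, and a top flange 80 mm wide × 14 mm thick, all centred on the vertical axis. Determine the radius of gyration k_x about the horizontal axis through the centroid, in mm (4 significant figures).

k_x ≈ 44.71 mm

Break the section into simple shapes (no overlaps), measuring from the bottom-left corner of the bounding box.
Bottom plate: 240 × 26, A = 6 240 mm², y = 13 mm, Ī = 351 520 mm⁴.
Web plate: 12 × 100, A = 1 200 mm², y = 76 mm, Ī = 1 000 000 mm⁴.
Top plate: 80 × 14, A = 1 120 mm², y = 133 mm, Ī = 18293.3 mm⁴.
Centroid: ȳ = ΣA·y / ΣA = 37.5327 mm.
Transfer each piece to the horizontal axis through the centroid using Ī + A·d² with d = y − 37.5327:
  bottom plate: d = -24.5327 mm → contributes +4 107 088 mm⁴
  web plate: d = 38.4673 mm → contributes +2 775 679 mm⁴
  top plate: d = 95.4673 mm → contributes +10 225 977 mm⁴
Total I = 17 108 744 mm⁴.
Radius of gyration: k = √(I/A) = √(17 108 744 / 8 560) = 44.7067 mm.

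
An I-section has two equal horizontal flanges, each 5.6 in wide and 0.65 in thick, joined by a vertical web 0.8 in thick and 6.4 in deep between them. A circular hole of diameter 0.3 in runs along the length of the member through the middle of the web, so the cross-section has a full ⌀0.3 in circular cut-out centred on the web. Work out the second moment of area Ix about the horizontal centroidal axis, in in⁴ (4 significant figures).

Ix ≈ 108.2 in⁴

Break the section into simple shapes (no overlaps), measuring from the bottom-left corner of the bounding box.
Bottom flange: 5.6 × 0.65, A = 3.64 in², y = 0.325 in, Ī = 0.128158 in⁴.
Web: 0.8 × 6.4, A = 5.12 in², y = 3.85 in, Ī = 17.4763 in⁴.
Top flange: 5.6 × 0.65, A = 3.64 in², y = 7.375 in, Ī = 0.128158 in⁴.
Hole (subtracted): ⌀0.3, A = 0.0706858 in², y = 3.85 in, Ī = 0.000397608 in⁴.
By symmetry the centroid is at mid-height, ȳ = 3.85 in.
Transfer each piece to the horizontal centroidal axis using Ī + A·d² with d = y − 3.85:
  bottom flange: d = -3.525 in → contributes +45.3574 in⁴
  web: d = 0 in → contributes +17.4763 in⁴
  top flange: d = 3.525 in → contributes +45.3574 in⁴
  hole: d = 0 in → contributes −0.000397608 in⁴
Total I = 108.191 in⁴.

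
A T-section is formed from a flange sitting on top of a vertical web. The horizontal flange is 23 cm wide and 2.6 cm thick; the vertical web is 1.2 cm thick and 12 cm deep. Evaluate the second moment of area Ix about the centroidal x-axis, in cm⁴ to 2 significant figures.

Ix ≈ 820 cm⁴

Treat the section as a set of non-overlapping primitives; coordinates are from the bounding-box lower-left.
Flange: 23 × 2.6, A = 59.8 cm², y = 13.3 cm, Ī = 33.69 cm⁴.
Web: 1.2 × 12, A = 14.4 cm², y = 6 cm, Ī = 172.8 cm⁴.
Centroid: ȳ = ΣA·y / ΣA = 11.88 cm.
Transfer each piece to the centroidal x-axis using Ī + A·d² with d = y − 11.88:
  flange: d = 1.417 cm → contributes +153.7 cm⁴
  web: d = -5.883 cm → contributes +671.2 cm⁴
Total I = 824.9 cm⁴.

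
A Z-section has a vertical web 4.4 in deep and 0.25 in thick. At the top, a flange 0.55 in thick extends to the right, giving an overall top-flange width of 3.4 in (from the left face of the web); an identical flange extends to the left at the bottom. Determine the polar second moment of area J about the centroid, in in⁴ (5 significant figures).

Break the section into simple shapes (no overlaps), measuring from the bottom-left corner of the bounding box.
Web: 0.25 × 4.4, A = 1.1 in², y = 2.2 in, Ī = 1.774667 in⁴.
Top flange (beyond web): 3.15 × 0.55, A = 1.7325 in², y = 4.125 in, Ī = 0.04367344 in⁴.
Bottom flange (beyond web): 3.15 × 0.55, A = 1.7325 in², y = 0.275 in, Ī = 0.04367344 in⁴.
Centroid: ȳ = ΣA·y / ΣA = 2.2 in.
Transfer each piece to the centroidal x-axis using Ī + A·d² with d = y − 2.2:
  web: d = 0 in → contributes +1.774667 in⁴
  top flange (beyond web): d = 1.925 in → contributes +6.463669 in⁴
  bottom flange (beyond web): d = -1.925 in → contributes +6.463669 in⁴
Total I = 14.702 in⁴.
For the y-axis: x̄ = 3.275 in.
Repeating about the centroidal y-axis gives I_y = 12.8847 in⁴.
Polar second moment: J = I_x + I_y = 27.58671 in⁴.

J ≈ 27.587 in⁴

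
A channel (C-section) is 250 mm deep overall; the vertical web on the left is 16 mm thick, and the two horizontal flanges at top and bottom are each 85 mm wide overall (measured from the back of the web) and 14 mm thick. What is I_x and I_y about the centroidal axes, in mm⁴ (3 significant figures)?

I_x ≈ 4.78 × 10⁷ mm⁴, I_y ≈ 3.20 × 10⁶ mm⁴

Decompose the section into non-overlapping parts with the origin at the bottom-left of its bounding rectangle.
Web: 16 × 250, A = 4 000 mm², y = 125 mm, Ī = 20 833 333 mm⁴.
Top flange (beyond web): 69 × 14, A = 966 mm², y = 243 mm, Ī = 15 778 mm⁴.
Bottom flange (beyond web): 69 × 14, A = 966 mm², y = 7 mm, Ī = 15 778 mm⁴.
By symmetry the centroid is at mid-height, ȳ = 125 mm.
Transfer each piece to the centroidal x-axis using Ī + A·d² with d = y − 125:
  web: d = 0 mm → contributes +20 833 333 mm⁴
  top flange (beyond web): d = 118 mm → contributes +13 466 362 mm⁴
  bottom flange (beyond web): d = -118 mm → contributes +13 466 362 mm⁴
Total I = 47 766 057 mm⁴.
For the y-axis: x̄ = 21.842 mm.
Repeating about the centroidal y-axis gives I_y = 3 204 973 mm⁴.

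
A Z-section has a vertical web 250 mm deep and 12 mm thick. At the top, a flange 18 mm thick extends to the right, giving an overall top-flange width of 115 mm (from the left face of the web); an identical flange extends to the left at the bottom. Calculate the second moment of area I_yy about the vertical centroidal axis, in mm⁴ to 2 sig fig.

I_yy ≈ 1.6 × 10⁷ mm⁴

Decompose the section into non-overlapping parts with the origin at the bottom-left of its bounding rectangle.
Web: 12 × 250, A = 3 000 mm², x = 109 mm, Ī = 36 000 mm⁴.
Top flange (beyond web): 103 × 18, A = 1 854 mm², x = 166.5 mm, Ī = 1 639 091 mm⁴.
Bottom flange (beyond web): 103 × 18, A = 1 854 mm², x = 51.5 mm, Ī = 1 639 091 mm⁴.
Centroid: x̄ = ΣA·x / ΣA = 109 mm.
Transfer each piece to the vertical centroidal axis using Ī + A·d² with d = x − 109:
  web: d = 0 mm → contributes +36 000 mm⁴
  top flange (beyond web): d = 57.5 mm → contributes +7 768 878 mm⁴
  bottom flange (beyond web): d = -57.5 mm → contributes +7 768 878 mm⁴
Total I = 15 573 756 mm⁴.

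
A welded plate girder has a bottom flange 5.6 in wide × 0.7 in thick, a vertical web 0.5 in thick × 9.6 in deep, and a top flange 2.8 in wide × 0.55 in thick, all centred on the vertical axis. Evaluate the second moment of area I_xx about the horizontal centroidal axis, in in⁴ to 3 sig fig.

I_xx ≈ 166 in⁴

Split into non-overlapping primitives; take the origin at the lower-left of the bounding box.
Bottom plate: 5.6 × 0.7, A = 3.92 in², y = 0.35 in, Ī = 0.16007 in⁴.
Web plate: 0.5 × 9.6, A = 4.8 in², y = 5.5 in, Ī = 36.864 in⁴.
Top plate: 2.8 × 0.55, A = 1.54 in², y = 10.575 in, Ī = 0.038821 in⁴.
Centroid: ȳ = ΣA·y / ΣA = 4.2941 in.
Transfer each piece to the horizontal centroidal axis using Ī + A·d² with d = y − 4.2941:
  bottom plate: d = -3.9441 in → contributes +61.139 in⁴
  web plate: d = 1.2059 in → contributes +43.844 in⁴
  top plate: d = 6.2809 in → contributes +60.791 in⁴
Total I = 165.77 in⁴.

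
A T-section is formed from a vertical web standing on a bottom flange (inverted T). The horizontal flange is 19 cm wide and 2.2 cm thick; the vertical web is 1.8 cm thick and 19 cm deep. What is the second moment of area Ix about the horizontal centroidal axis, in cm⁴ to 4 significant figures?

Ix ≈ 3159 cm⁴

Decompose the section into non-overlapping parts with the origin at the bottom-left of its bounding rectangle.
Flange: 19 × 2.2, A = 41.8 cm², y = 1.1 cm, Ī = 16.8593 cm⁴.
Web: 1.8 × 19, A = 34.2 cm², y = 11.7 cm, Ī = 1028.85 cm⁴.
Centroid: ȳ = ΣA·y / ΣA = 5.87 cm.
Transfer each piece to the horizontal centroidal axis using Ī + A·d² with d = y − 5.87:
  flange: d = -4.77 cm → contributes +967.931 cm⁴
  web: d = 5.83 cm → contributes +2191.27 cm⁴
Total I = 3159.2 cm⁴.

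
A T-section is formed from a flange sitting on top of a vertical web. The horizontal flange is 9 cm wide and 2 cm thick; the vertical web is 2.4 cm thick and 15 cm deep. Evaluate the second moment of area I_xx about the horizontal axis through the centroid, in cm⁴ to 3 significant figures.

I_xx ≈ 1550 cm⁴

Break the section into simple shapes (no overlaps), measuring from the bottom-left corner of the bounding box.
Flange: 9 × 2, A = 18 cm², y = 16 cm, Ī = 6 cm⁴.
Web: 2.4 × 15, A = 36 cm², y = 7.5 cm, Ī = 675 cm⁴.
Centroid: ȳ = ΣA·y / ΣA = 10.333 cm.
Transfer each piece to the horizontal axis through the centroid using Ī + A·d² with d = y − 10.333:
  flange: d = 5.6667 cm → contributes +584 cm⁴
  web: d = -2.8333 cm → contributes +964 cm⁴
Total I = 1 548 cm⁴.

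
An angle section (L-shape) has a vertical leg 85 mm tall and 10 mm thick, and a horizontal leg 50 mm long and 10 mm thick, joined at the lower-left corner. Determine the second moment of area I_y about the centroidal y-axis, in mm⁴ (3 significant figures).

I_y ≈ 2.30 × 10⁵ mm⁴

Split into non-overlapping primitives; take the origin at the lower-left of the bounding box.
Vertical leg: 10 × 85, A = 850 mm², x = 5 mm, Ī = 7083.3 mm⁴.
Horizontal leg (remainder): 40 × 10, A = 400 mm², x = 30 mm, Ī = 53 333 mm⁴.
Centroid: x̄ = ΣA·x / ΣA = 13 mm.
Transfer each piece to the centroidal y-axis using Ī + A·d² with d = x − 13:
  vertical leg: d = -8 mm → contributes +61 483 mm⁴
  horizontal leg (remainder): d = 17 mm → contributes +168 933 mm⁴
Total I = 230 417 mm⁴.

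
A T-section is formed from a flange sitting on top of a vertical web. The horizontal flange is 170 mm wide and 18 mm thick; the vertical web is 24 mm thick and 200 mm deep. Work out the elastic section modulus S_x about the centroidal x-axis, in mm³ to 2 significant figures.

S_x ≈ 2.7 × 10⁵ mm³

Split into non-overlapping primitives; take the origin at the lower-left of the bounding box.
Flange: 170 × 18, A = 3 060 mm², y = 209 mm, Ī = 82 620 mm⁴.
Web: 24 × 200, A = 4 800 mm², y = 100 mm, Ī = 16 000 000 mm⁴.
Centroid: ȳ = ΣA·y / ΣA = 142.4 mm.
Transfer each piece to the centroidal x-axis using Ī + A·d² with d = y − 142.4:
  flange: d = 66.56 mm → contributes +13 641 125 mm⁴
  web: d = -42.44 mm → contributes +24 643 547 mm⁴
Total I = 38 284 672 mm⁴.
Extreme fibre distance c = 142.4 mm; S = I/c = 268 787 mm³.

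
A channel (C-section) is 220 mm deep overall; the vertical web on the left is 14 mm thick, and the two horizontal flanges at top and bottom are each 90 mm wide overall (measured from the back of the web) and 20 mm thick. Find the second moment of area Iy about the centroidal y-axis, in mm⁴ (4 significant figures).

Iy ≈ 4.612 × 10⁶ mm⁴

Decompose the section into non-overlapping parts with the origin at the bottom-left of its bounding rectangle.
Web: 14 × 220, A = 3 080 mm², x = 7 mm, Ī = 50306.7 mm⁴.
Top flange (beyond web): 76 × 20, A = 1 520 mm², x = 52 mm, Ī = 731 627 mm⁴.
Bottom flange (beyond web): 76 × 20, A = 1 520 mm², x = 52 mm, Ī = 731 627 mm⁴.
Centroid: x̄ = ΣA·x / ΣA = 29.3529 mm.
Transfer each piece to the centroidal y-axis using Ī + A·d² with d = x − 29.3529:
  web: d = -22.3529 mm → contributes +1 589 241 mm⁴
  top flange (beyond web): d = 22.6471 mm → contributes +1 511 218 mm⁴
  bottom flange (beyond web): d = 22.6471 mm → contributes +1 511 218 mm⁴
Total I = 4 611 678 mm⁴.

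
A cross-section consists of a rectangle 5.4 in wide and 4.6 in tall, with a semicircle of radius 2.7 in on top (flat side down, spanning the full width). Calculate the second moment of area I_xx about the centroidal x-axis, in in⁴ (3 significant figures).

I_xx ≈ 143 in⁴

Break the section into simple shapes (no overlaps), measuring from the bottom-left corner of the bounding box.
Rectangular body: 5.4 × 4.6, A = 24.84 in², y = 2.3 in, Ī = 43.801 in⁴.
Semicircular cap: semicircle r = 2.7, A = 11.451 in², y = 5.7459 in, Ī = 5.8329 in⁴.
Centroid: ȳ = ΣA·y / ΣA = 3.3873 in.
Transfer each piece to the centroidal x-axis using Ī + A·d² with d = y − 3.3873:
  rectangular body: d = -1.0873 in → contributes +73.168 in⁴
  semicircular cap: d = 2.3586 in → contributes +69.536 in⁴
Total I = 142.7 in⁴.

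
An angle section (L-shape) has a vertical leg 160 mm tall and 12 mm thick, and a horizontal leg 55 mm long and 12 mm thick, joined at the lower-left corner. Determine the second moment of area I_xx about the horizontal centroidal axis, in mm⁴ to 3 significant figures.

Treat the section as a set of non-overlapping primitives; coordinates are from the bounding-box lower-left.
Vertical leg: 12 × 160, A = 1 920 mm², y = 80 mm, Ī = 4 096 000 mm⁴.
Horizontal leg (remainder): 43 × 12, A = 516 mm², y = 6 mm, Ī = 6 192 mm⁴.
Centroid: ȳ = ΣA·y / ΣA = 64.325 mm.
Transfer each piece to the horizontal centroidal axis using Ī + A·d² with d = y − 64.325:
  vertical leg: d = 15.675 mm → contributes +4 567 747 mm⁴
  horizontal leg (remainder): d = -58.325 mm → contributes +1 761 531 mm⁴
Total I = 6 329 279 mm⁴.

I_xx ≈ 6.33 × 10⁶ mm⁴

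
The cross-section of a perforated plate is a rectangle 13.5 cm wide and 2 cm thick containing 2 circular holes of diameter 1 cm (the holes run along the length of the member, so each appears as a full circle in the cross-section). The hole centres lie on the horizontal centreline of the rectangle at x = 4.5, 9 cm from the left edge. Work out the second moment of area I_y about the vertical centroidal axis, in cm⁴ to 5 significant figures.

Break the section into simple shapes (no overlaps), measuring from the bottom-left corner of the bounding box.
Plate: 13.5 × 2, A = 27 cm², x = 6.75 cm, Ī = 410.0625 cm⁴.
Hole 1 (subtracted): ⌀1, A = 0.7853982 cm², x = 4.5 cm, Ī = 0.04908739 cm⁴.
Hole 2 (subtracted): ⌀1, A = 0.7853982 cm², x = 9 cm, Ī = 0.04908739 cm⁴.
By symmetry the centroid is at mid-width, x̄ = 6.75 cm.
Transfer each piece to the vertical centroidal axis using Ī + A·d² with d = x − 6.75:
  plate: d = 0 cm → contributes +410.0625 cm⁴
  hole 1: d = -2.25 cm → contributes −4.025166 cm⁴
  hole 2: d = 2.25 cm → contributes −4.025166 cm⁴
Total I = 402.0122 cm⁴.

I_y ≈ 402.01 cm⁴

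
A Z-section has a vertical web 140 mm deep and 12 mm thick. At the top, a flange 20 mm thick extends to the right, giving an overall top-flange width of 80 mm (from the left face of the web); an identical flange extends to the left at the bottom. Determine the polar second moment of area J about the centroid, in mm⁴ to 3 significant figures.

Split into non-overlapping primitives; take the origin at the lower-left of the bounding box.
Web: 12 × 140, A = 1 680 mm², y = 70 mm, Ī = 2 744 000 mm⁴.
Top flange (beyond web): 68 × 20, A = 1 360 mm², y = 130 mm, Ī = 45 333 mm⁴.
Bottom flange (beyond web): 68 × 20, A = 1 360 mm², y = 10 mm, Ī = 45 333 mm⁴.
Centroid: ȳ = ΣA·y / ΣA = 70 mm.
Transfer each piece to the centroidal x-axis using Ī + A·d² with d = y − 70:
  web: d = 0 mm → contributes +2 744 000 mm⁴
  top flange (beyond web): d = 60 mm → contributes +4 941 333 mm⁴
  bottom flange (beyond web): d = -60 mm → contributes +4 941 333 mm⁴
Total I = 12 626 667 mm⁴.
For the y-axis: x̄ = 74 mm.
Repeating about the centroidal y-axis gives I_y = 5 420 267 mm⁴.
Polar second moment: J = I_x + I_y = 18 046 933 mm⁴.

J ≈ 1.80 × 10⁷ mm⁴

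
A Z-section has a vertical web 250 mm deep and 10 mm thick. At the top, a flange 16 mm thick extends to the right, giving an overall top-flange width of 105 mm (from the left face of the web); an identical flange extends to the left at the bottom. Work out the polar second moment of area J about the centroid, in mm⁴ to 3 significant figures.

Break the section into simple shapes (no overlaps), measuring from the bottom-left corner of the bounding box.
Web: 10 × 250, A = 2 500 mm², y = 125 mm, Ī = 13 020 833 mm⁴.
Top flange (beyond web): 95 × 16, A = 1 520 mm², y = 242 mm, Ī = 32 427 mm⁴.
Bottom flange (beyond web): 95 × 16, A = 1 520 mm², y = 8 mm, Ī = 32 427 mm⁴.
Centroid: ȳ = ΣA·y / ΣA = 125 mm.
Transfer each piece to the centroidal x-axis using Ī + A·d² with d = y − 125:
  web: d = 0 mm → contributes +13 020 833 mm⁴
  top flange (beyond web): d = 117 mm → contributes +20 839 707 mm⁴
  bottom flange (beyond web): d = -117 mm → contributes +20 839 707 mm⁴
Total I = 54 700 247 mm⁴.
For the y-axis: x̄ = 100 mm.
Repeating about the centroidal y-axis gives I_y = 10 686 167 mm⁴.
Polar second moment: J = I_x + I_y = 65 386 413 mm⁴.

J ≈ 6.54 × 10⁷ mm⁴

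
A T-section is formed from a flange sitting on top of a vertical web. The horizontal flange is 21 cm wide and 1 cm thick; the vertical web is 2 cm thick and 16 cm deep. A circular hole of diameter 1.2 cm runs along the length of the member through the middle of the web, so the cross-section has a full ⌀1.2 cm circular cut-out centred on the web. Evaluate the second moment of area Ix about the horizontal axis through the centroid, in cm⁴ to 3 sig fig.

Ix ≈ 1590 cm⁴

Split into non-overlapping primitives; take the origin at the lower-left of the bounding box.
Flange: 21 × 1, A = 21 cm², y = 16.5 cm, Ī = 1.75 cm⁴.
Web: 2 × 16, A = 32 cm², y = 8 cm, Ī = 682.67 cm⁴.
Hole (subtracted): ⌀1.2, A = 1.131 cm², y = 8 cm, Ī = 0.10179 cm⁴.
Centroid: ȳ = ΣA·y / ΣA = 11.441 cm.
Transfer each piece to the horizontal axis through the centroid using Ī + A·d² with d = y − 11.441:
  flange: d = 5.0586 cm → contributes +539.14 cm⁴
  web: d = -3.4414 cm → contributes +1061.6 cm⁴
  hole: d = -3.4414 cm → contributes −13.496 cm⁴
Total I = 1587.3 cm⁴.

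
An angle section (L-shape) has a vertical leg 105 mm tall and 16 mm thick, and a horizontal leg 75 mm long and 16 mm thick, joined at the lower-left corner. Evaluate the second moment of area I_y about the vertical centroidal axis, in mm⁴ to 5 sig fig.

I_y ≈ 1.1596 × 10⁶ mm⁴

Break the section into simple shapes (no overlaps), measuring from the bottom-left corner of the bounding box.
Vertical leg: 16 × 105, A = 1 680 mm², x = 8 mm, Ī = 35 840 mm⁴.
Horizontal leg (remainder): 59 × 16, A = 944 mm², x = 45.5 mm, Ī = 273838.7 mm⁴.
Centroid: x̄ = ΣA·x / ΣA = 21.49085 mm.
Transfer each piece to the vertical centroidal axis using Ī + A·d² with d = x − 21.49085:
  vertical leg: d = -13.49085 mm → contributes +341605.3 mm⁴
  horizontal leg (remainder): d = 24.00915 mm → contributes +817997.2 mm⁴
Total I = 1 159 602 mm⁴.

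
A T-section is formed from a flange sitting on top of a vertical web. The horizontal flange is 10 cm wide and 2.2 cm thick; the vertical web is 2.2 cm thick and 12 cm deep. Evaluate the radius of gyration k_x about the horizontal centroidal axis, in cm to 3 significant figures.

Decompose the section into non-overlapping parts with the origin at the bottom-left of its bounding rectangle.
Flange: 10 × 2.2, A = 22 cm², y = 13.1 cm, Ī = 8.8733 cm⁴.
Web: 2.2 × 12, A = 26.4 cm², y = 6 cm, Ī = 316.8 cm⁴.
Centroid: ȳ = ΣA·y / ΣA = 9.2273 cm.
Transfer each piece to the horizontal centroidal axis using Ī + A·d² with d = y − 9.2273:
  flange: d = 3.8727 cm → contributes +338.83 cm⁴
  web: d = -3.2273 cm → contributes +591.76 cm⁴
Total I = 930.59 cm⁴.
Radius of gyration: k = √(I/A) = √(930.59 / 48.4) = 4.3849 cm.

k_x ≈ 4.38 cm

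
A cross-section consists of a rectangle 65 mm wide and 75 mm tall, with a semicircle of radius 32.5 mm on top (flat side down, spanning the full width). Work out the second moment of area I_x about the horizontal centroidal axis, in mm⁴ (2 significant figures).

I_x ≈ 5.7 × 10⁶ mm⁴

Decompose the section into non-overlapping parts with the origin at the bottom-left of its bounding rectangle.
Rectangular body: 65 × 75, A = 4 875 mm², y = 37.5 mm, Ī = 2 285 156 mm⁴.
Semicircular cap: semicircle r = 32.5, A = 1 659 mm², y = 88.79 mm, Ī = 122 452 mm⁴.
Centroid: ȳ = ΣA·y / ΣA = 50.52 mm.
Transfer each piece to the horizontal centroidal axis using Ī + A·d² with d = y − 50.52:
  rectangular body: d = -13.02 mm → contributes +3 112 132 mm⁴
  semicircular cap: d = 38.27 mm → contributes +2 552 308 mm⁴
Total I = 5 664 440 mm⁴.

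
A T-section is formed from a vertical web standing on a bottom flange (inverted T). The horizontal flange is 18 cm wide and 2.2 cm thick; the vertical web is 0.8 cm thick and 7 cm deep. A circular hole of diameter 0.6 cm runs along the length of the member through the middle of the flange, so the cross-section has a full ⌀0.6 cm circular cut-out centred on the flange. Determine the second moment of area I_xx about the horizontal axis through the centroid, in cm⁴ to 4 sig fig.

I_xx ≈ 142.6 cm⁴

Break the section into simple shapes (no overlaps), measuring from the bottom-left corner of the bounding box.
Flange: 18 × 2.2, A = 39.6 cm², y = 1.1 cm, Ī = 15.972 cm⁴.
Web: 0.8 × 7, A = 5.6 cm², y = 5.7 cm, Ī = 22.8667 cm⁴.
Hole (subtracted): ⌀0.6, A = 0.282743 cm², y = 1.1 cm, Ī = 0.00636173 cm⁴.
Centroid: ȳ = ΣA·y / ΣA = 1.6735 cm.
Transfer each piece to the horizontal axis through the centroid using Ī + A·d² with d = y − 1.6735:
  flange: d = -0.573499 cm → contributes +28.9965 cm⁴
  web: d = 4.0265 cm → contributes +113.658 cm⁴
  hole: d = -0.573499 cm → contributes −0.0993563 cm⁴
Total I = 142.555 cm⁴.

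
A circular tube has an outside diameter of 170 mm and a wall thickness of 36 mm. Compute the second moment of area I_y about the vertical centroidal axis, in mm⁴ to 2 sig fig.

I_y ≈ 3.6 × 10⁷ mm⁴

Break the section into simple shapes (no overlaps), measuring from the bottom-left corner of the bounding box.
Outer circle: ⌀170, A = 22 698 mm², x = 85 mm, Ī = 40 998 275 mm⁴.
Bore (subtracted): ⌀98, A = 7 543 mm², x = 85 mm, Ī = 4 527 664 mm⁴.
By symmetry the centroid is at mid-width, x̄ = 85 mm.
All pieces are centred on the vertical centroidal axis, so I = ΣĪ (holes subtracted) = 36 470 611 mm⁴.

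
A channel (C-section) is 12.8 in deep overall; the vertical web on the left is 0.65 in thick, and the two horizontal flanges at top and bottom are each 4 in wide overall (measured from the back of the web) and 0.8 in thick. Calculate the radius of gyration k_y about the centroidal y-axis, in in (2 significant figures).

Treat the section as a set of non-overlapping primitives; coordinates are from the bounding-box lower-left.
Web: 0.65 × 12.8, A = 8.32 in², x = 0.325 in, Ī = 0.2929 in⁴.
Top flange (beyond web): 3.35 × 0.8, A = 2.68 in², x = 2.325 in, Ī = 2.506 in⁴.
Bottom flange (beyond web): 3.35 × 0.8, A = 2.68 in², x = 2.325 in, Ī = 2.506 in⁴.
Centroid: x̄ = ΣA·x / ΣA = 1.109 in.
Transfer each piece to the centroidal y-axis using Ī + A·d² with d = x − 1.109:
  web: d = -0.7836 in → contributes +5.402 in⁴
  top flange (beyond web): d = 1.216 in → contributes +6.472 in⁴
  bottom flange (beyond web): d = 1.216 in → contributes +6.472 in⁴
Total I = 18.35 in⁴.
Radius of gyration: k = √(I/A) = √(18.35 / 13.68) = 1.158 in.

k_y ≈ 1.2 in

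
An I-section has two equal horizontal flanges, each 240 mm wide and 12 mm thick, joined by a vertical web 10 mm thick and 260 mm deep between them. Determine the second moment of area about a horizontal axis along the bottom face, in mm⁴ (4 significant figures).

I_base ≈ 2.898 × 10⁸ mm⁴

Decompose the section into non-overlapping parts with the origin at the bottom-left of its bounding rectangle.
Bottom flange: 240 × 12, A = 2 880 mm², y = 6 mm, Ī = 34 560 mm⁴.
Web: 10 × 260, A = 2 600 mm², y = 142 mm, Ī = 14 646 667 mm⁴.
Top flange: 240 × 12, A = 2 880 mm², y = 278 mm, Ī = 34 560 mm⁴.
Transfer each piece to the base of the section using Ī + A·d² with d = y − 0:
  bottom flange: d = 6 mm → contributes +138 240 mm⁴
  web: d = 142 mm → contributes +67 073 067 mm⁴
  top flange: d = 278 mm → contributes +222 612 480 mm⁴
Total I = 289 823 787 mm⁴.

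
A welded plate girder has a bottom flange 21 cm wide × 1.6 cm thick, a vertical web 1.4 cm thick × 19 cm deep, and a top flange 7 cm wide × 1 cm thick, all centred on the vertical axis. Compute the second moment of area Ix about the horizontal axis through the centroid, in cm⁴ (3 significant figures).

Treat the section as a set of non-overlapping primitives; coordinates are from the bounding-box lower-left.
Bottom plate: 21 × 1.6, A = 33.6 cm², y = 0.8 cm, Ī = 7.168 cm⁴.
Web plate: 1.4 × 19, A = 26.6 cm², y = 11.1 cm, Ī = 800.22 cm⁴.
Top plate: 7 × 1, A = 7 cm², y = 21.1 cm, Ī = 0.58333 cm⁴.
Centroid: ȳ = ΣA·y / ΣA = 6.9917 cm.
Transfer each piece to the horizontal axis through the centroid using Ī + A·d² with d = y − 6.9917:
  bottom plate: d = -6.1917 cm → contributes +1295.3 cm⁴
  web plate: d = 4.1083 cm → contributes +1249.2 cm⁴
  top plate: d = 14.108 cm → contributes +1393.9 cm⁴
Total I = 3938.4 cm⁴.

Ix ≈ 3940 cm⁴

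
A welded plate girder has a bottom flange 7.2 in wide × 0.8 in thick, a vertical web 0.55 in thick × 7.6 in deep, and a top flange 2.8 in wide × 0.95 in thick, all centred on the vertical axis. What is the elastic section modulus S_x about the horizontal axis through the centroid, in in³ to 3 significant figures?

Split into non-overlapping primitives; take the origin at the lower-left of the bounding box.
Bottom plate: 7.2 × 0.8, A = 5.76 in², y = 0.4 in, Ī = 0.3072 in⁴.
Web plate: 0.55 × 7.6, A = 4.18 in², y = 4.6 in, Ī = 20.12 in⁴.
Top plate: 2.8 × 0.95, A = 2.66 in², y = 8.875 in, Ī = 0.20005 in⁴.
Centroid: ȳ = ΣA·y / ΣA = 3.5825 in.
Transfer each piece to the horizontal axis through the centroid using Ī + A·d² with d = y − 3.5825:
  bottom plate: d = -3.1825 in → contributes +58.646 in⁴
  web plate: d = 1.0175 in → contributes +24.447 in⁴
  top plate: d = 5.2925 in → contributes +74.708 in⁴
Total I = 157.8 in⁴.
Extreme fibre distance c = 5.7675 in; S = I/c = 27.361 in³.

S_x ≈ 27.4 in³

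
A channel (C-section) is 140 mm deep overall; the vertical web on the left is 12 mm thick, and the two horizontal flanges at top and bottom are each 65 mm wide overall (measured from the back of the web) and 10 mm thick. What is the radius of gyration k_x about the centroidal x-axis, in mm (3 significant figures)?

k_x ≈ 51.4 mm

Split into non-overlapping primitives; take the origin at the lower-left of the bounding box.
Web: 12 × 140, A = 1 680 mm², y = 70 mm, Ī = 2 744 000 mm⁴.
Top flange (beyond web): 53 × 10, A = 530 mm², y = 135 mm, Ī = 4416.7 mm⁴.
Bottom flange (beyond web): 53 × 10, A = 530 mm², y = 5 mm, Ī = 4416.7 mm⁴.
By symmetry the centroid is at mid-height, ȳ = 70 mm.
Transfer each piece to the centroidal x-axis using Ī + A·d² with d = y − 70:
  web: d = 0 mm → contributes +2 744 000 mm⁴
  top flange (beyond web): d = 65 mm → contributes +2 243 667 mm⁴
  bottom flange (beyond web): d = -65 mm → contributes +2 243 667 mm⁴
Total I = 7 231 333 mm⁴.
Radius of gyration: k = √(I/A) = √(7 231 333 / 2 740) = 51.373 mm.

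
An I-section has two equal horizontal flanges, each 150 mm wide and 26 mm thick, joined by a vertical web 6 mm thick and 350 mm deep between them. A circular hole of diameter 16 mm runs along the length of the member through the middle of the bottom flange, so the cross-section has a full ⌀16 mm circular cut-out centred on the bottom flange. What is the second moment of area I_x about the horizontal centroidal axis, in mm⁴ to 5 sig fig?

Decompose the section into non-overlapping parts with the origin at the bottom-left of its bounding rectangle.
Bottom flange: 150 × 26, A = 3 900 mm², y = 13 mm, Ī = 219 700 mm⁴.
Web: 6 × 350, A = 2 100 mm², y = 201 mm, Ī = 21 437 500 mm⁴.
Top flange: 150 × 26, A = 3 900 mm², y = 389 mm, Ī = 219 700 mm⁴.
Hole (subtracted): ⌀16, A = 201.0619 mm², y = 13 mm, Ī = 3216.991 mm⁴.
Centroid: ȳ = ΣA·y / ΣA = 204.8973 mm.
Transfer each piece to the horizontal centroidal axis using Ī + A·d² with d = y − 204.8973:
  bottom flange: d = -191.8973 mm → contributes +143 835 533 mm⁴
  web: d = -3.897297 mm → contributes +21 469 397 mm⁴
  top flange: d = 184.1027 mm → contributes +132 405 540 mm⁴
  hole: d = -191.8973 mm → contributes −7 407 237 mm⁴
Total I = 290 303 234 mm⁴.

I_x ≈ 2.9030 × 10⁸ mm⁴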